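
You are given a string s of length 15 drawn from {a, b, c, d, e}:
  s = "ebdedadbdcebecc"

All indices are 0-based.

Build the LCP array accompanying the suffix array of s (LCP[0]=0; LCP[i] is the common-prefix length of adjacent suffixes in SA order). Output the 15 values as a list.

[0, 0, 2, 1, 0, 1, 1, 0, 1, 1, 1, 0, 2, 1, 1]

sorted suffixes:
  #0 SA[0]=5  'adbdcebecc'
  #1 SA[1]=7  'bdcebecc'
  #2 SA[2]=1  'bdedadbdcebecc'
  #3 SA[3]=11  'becc'
  #4 SA[4]=14  'c'
  #5 SA[5]=13  'cc'
  #6 SA[6]=9  'cebecc'
  #7 SA[7]=4  'dadbdcebecc'
  #8 SA[8]=6  'dbdcebecc'
  #9 SA[9]=8  'dcebecc'
  #10 SA[10]=2  'dedadbdcebecc'
  #11 SA[11]=0  'ebdedadbdcebecc'
  #12 SA[12]=10  'ebecc'
  #13 SA[13]=12  'ecc'
  #14 SA[14]=3  'edadbdcebecc'

SA = [5, 7, 1, 11, 14, 13, 9, 4, 6, 8, 2, 0, 10, 12, 3]
i: (SA[i-1],SA[i]) lcp shared
  1: (5,7) 0 ''
  2: (7,1) 2 'bd'
  3: (1,11) 1 'b'
  4: (11,14) 0 ''
  5: (14,13) 1 'c'
  6: (13,9) 1 'c'
  7: (9,4) 0 ''
  8: (4,6) 1 'd'
  9: (6,8) 1 'd'
  10: (8,2) 1 'd'
  11: (2,0) 0 ''
  12: (0,10) 2 'eb'
  13: (10,12) 1 'e'
  14: (12,3) 1 'e'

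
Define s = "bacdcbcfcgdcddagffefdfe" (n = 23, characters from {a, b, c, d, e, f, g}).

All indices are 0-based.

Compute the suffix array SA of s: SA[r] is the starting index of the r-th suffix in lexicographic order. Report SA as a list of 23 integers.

[1, 14, 0, 5, 4, 2, 11, 6, 8, 13, 3, 10, 12, 20, 22, 18, 7, 19, 21, 17, 16, 9, 15]

rank→(start, suffix):
  0 → (1, 'acdcbcfcgdcddagffefdfe')
  1 → (14, 'agffefdfe')
  2 → (0, 'bacdcbcfcgdcddagffefdfe')
  3 → (5, 'bcfcgdcddagffefdfe')
  4 → (4, 'cbcfcgdcddagffefdfe')
  5 → (2, 'cdcbcfcgdcddagffefdfe')
  6 → (11, 'cddagffefdfe')
  7 → (6, 'cfcgdcddagffefdfe')
  8 → (8, 'cgdcddagffefdfe')
  9 → (13, 'dagffefdfe')
  10 → (3, 'dcbcfcgdcddagffefdfe')
  11 → (10, 'dcddagffefdfe')
  12 → (12, 'ddagffefdfe')
  13 → (20, 'dfe')
  14 → (22, 'e')
  15 → (18, 'efdfe')
  16 → (7, 'fcgdcddagffefdfe')
  17 → (19, 'fdfe')
  18 → (21, 'fe')
  19 → (17, 'fefdfe')
  20 → (16, 'ffefdfe')
  21 → (9, 'gdcddagffefdfe')
  22 → (15, 'gffefdfe')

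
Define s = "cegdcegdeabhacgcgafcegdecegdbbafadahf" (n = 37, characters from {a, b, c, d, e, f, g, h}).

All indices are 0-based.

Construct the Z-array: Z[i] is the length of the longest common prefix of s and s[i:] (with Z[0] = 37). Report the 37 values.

Z[0]=37
i=1: outside box; Z[1]=0
i=2: outside box; Z[2]=0
i=3: outside box; Z[3]=0
i=4: outside box; Z[4]=4 scan→box=[4,8)
i=5: min(r-i=3, Z[1]=0)=0; Z[5]=0
i=6: min(r-i=2, Z[2]=0)=0; Z[6]=0
i=7: min(r-i=1, Z[3]=0)=0; Z[7]=0
i=8: outside box; Z[8]=0
i=9: outside box; Z[9]=0
i=10: outside box; Z[10]=0
i=11: outside box; Z[11]=0
i=12: outside box; Z[12]=0
i=13: outside box; Z[13]=1 scan→box=[13,14)
i=14: outside box; Z[14]=0
i=15: outside box; Z[15]=1 scan→box=[15,16)
i=16: outside box; Z[16]=0
i=17: outside box; Z[17]=0
i=18: outside box; Z[18]=0
i=19: outside box; Z[19]=4 scan→box=[19,23)
i=20: min(r-i=3, Z[1]=0)=0; Z[20]=0
i=21: min(r-i=2, Z[2]=0)=0; Z[21]=0
i=22: min(r-i=1, Z[3]=0)=0; Z[22]=0
i=23: outside box; Z[23]=0
i=24: outside box; Z[24]=4 scan→box=[24,28)
i=25: min(r-i=3, Z[1]=0)=0; Z[25]=0
i=26: min(r-i=2, Z[2]=0)=0; Z[26]=0
i=27: min(r-i=1, Z[3]=0)=0; Z[27]=0
i=28: outside box; Z[28]=0
i=29: outside box; Z[29]=0
i=30: outside box; Z[30]=0
i=31: outside box; Z[31]=0
i=32: outside box; Z[32]=0
i=33: outside box; Z[33]=0
i=34: outside box; Z[34]=0
i=35: outside box; Z[35]=0
i=36: outside box; Z[36]=0

[37, 0, 0, 0, 4, 0, 0, 0, 0, 0, 0, 0, 0, 1, 0, 1, 0, 0, 0, 4, 0, 0, 0, 0, 4, 0, 0, 0, 0, 0, 0, 0, 0, 0, 0, 0, 0]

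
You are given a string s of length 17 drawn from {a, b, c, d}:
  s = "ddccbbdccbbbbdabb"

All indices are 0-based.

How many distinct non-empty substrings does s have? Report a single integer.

rank | idx | suffix
   0 |  14 | abb
   1 |  16 | b
   2 |  15 | bb
   3 |   9 | bbbbdabb
   4 |  10 | bbbdabb
   5 |  11 | bbdabb
   6 |   4 | bbdccbbbbdabb
   7 |  12 | bdabb
   8 |   5 | bdccbbbbdabb
   9 |   8 | cbbbbdabb
  10 |   3 | cbbdccbbbbdabb
  11 |   7 | ccbbbbdabb
  12 |   2 | ccbbdccbbbbdabb
  13 |  13 | dabb
  14 |   6 | dccbbbbdabb
  15 |   1 | dccbbdccbbbbdabb
  16 |   0 | ddccbbdccbbbbdabb

SA = [14, 16, 15, 9, 10, 11, 4, 12, 5, 8, 3, 7, 2, 13, 6, 1, 0]
[i] adj suffixes → lcp
  [1] 14/16 → 0 ('')
  [2] 16/15 → 1 ('b')
  [3] 15/9 → 2 ('bb')
  [4] 9/10 → 3 ('bbb')
  [5] 10/11 → 2 ('bb')
  [6] 11/4 → 3 ('bbd')
  [7] 4/12 → 1 ('b')
  [8] 12/5 → 2 ('bd')
  [9] 5/8 → 0 ('')
  [10] 8/3 → 3 ('cbb')
  [11] 3/7 → 1 ('c')
  [12] 7/2 → 4 ('ccbb')
  [13] 2/13 → 0 ('')
  [14] 13/6 → 1 ('d')
  [15] 6/1 → 5 ('dccbb')
  [16] 1/0 → 1 ('d')

n(n+1)/2 = 17·18/2 = 153
Σ LCP = 0 + 0 + 1 + 2 + 3 + 2 + 3 + 1 + 2 + 0 + 3 + 1 + 4 + 0 + 1 + 5 + 1 = 29
distinct = 153 − 29 = 124

124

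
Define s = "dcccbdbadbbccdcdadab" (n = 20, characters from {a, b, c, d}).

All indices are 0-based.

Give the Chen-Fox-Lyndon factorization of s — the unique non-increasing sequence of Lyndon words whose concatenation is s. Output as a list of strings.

["d", "c", "c", "c", "bd", "b", "adbbccdcd", "ad", "ab"]

emit factor 1: 'd' (i=0, period=1)
emit factor 2: 'c' (i=1, period=1)
emit factor 3: 'c' (i=2, period=1)
emit factor 4: 'c' (i=3, period=1)
emit factor 5: 'bd' (i=4, period=2)
emit factor 6: 'b' (i=6, period=1)
emit factor 7: 'adbbccdcd' (i=7, period=9)
emit factor 8: 'ad' (i=16, period=2)
emit factor 9: 'ab' (i=18, period=2)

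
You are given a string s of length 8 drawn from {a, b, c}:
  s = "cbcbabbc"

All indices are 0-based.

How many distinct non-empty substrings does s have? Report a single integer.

sorted suffixes:
  #0 SA[0]=4  'abbc'
  #1 SA[1]=3  'babbc'
  #2 SA[2]=5  'bbc'
  #3 SA[3]=6  'bc'
  #4 SA[4]=1  'bcbabbc'
  #5 SA[5]=7  'c'
  #6 SA[6]=2  'cbabbc'
  #7 SA[7]=0  'cbcbabbc'

SA = [4, 3, 5, 6, 1, 7, 2, 0]
rank  pair      lcp
   1  s[4:],s[3:]  0  ''
   2  s[3:],s[5:]  1  'b'
   3  s[5:],s[6:]  1  'b'
   4  s[6:],s[1:]  2  'bc'
   5  s[1:],s[7:]  0  ''
   6  s[7:],s[2:]  1  'c'
   7  s[2:],s[0:]  2  'cb'

n(n+1)/2 = 8·9/2 = 36
Σ LCP = 0 + 0 + 1 + 1 + 2 + 0 + 1 + 2 = 7
distinct = 36 − 7 = 29

29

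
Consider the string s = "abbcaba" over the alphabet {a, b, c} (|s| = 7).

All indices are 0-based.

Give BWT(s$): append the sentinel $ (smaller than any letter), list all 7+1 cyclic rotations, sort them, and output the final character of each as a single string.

abc$aabb

rank  rotation  last
    0  $abbcaba  a
    1  a$abbcab  b
    2  aba$abbc  c
    3  abbcaba$  $
    4  ba$abbca  a
    5  bbcaba$a  a
    6  bcaba$ab  b
    7  caba$abb  b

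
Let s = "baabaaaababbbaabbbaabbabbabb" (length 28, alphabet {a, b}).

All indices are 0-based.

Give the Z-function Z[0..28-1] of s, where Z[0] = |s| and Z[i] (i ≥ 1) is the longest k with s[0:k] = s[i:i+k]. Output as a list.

Z[0]=28
i=1: outside box; Z[1]=0
i=2: outside box; Z[2]=0
i=3: outside box; Z[3]=3 extend→box=[3,6)
i=4: min(r-i=2, Z[1]=0)=0; Z[4]=0
i=5: min(r-i=1, Z[2]=0)=0; Z[5]=0
i=6: outside box; Z[6]=0
i=7: outside box; Z[7]=0
i=8: outside box; Z[8]=2 extend→box=[8,10)
i=9: min(r-i=1, Z[1]=0)=0; Z[9]=0
i=10: outside box; Z[10]=1 extend→box=[10,11)
i=11: outside box; Z[11]=1 extend→box=[11,12)
i=12: outside box; Z[12]=4 extend→box=[12,16)
i=13: min(r-i=3, Z[1]=0)=0; Z[13]=0
i=14: min(r-i=2, Z[2]=0)=0; Z[14]=0
i=15: min(r-i=1, Z[3]=3)=1; Z[15]=1
i=16: outside box; Z[16]=1 extend→box=[16,17)
i=17: outside box; Z[17]=4 extend→box=[17,21)
i=18: min(r-i=3, Z[1]=0)=0; Z[18]=0
i=19: min(r-i=2, Z[2]=0)=0; Z[19]=0
i=20: min(r-i=1, Z[3]=3)=1; Z[20]=1
i=21: outside box; Z[21]=2 extend→box=[21,23)
i=22: min(r-i=1, Z[1]=0)=0; Z[22]=0
i=23: outside box; Z[23]=1 extend→box=[23,24)
i=24: outside box; Z[24]=2 extend→box=[24,26)
i=25: min(r-i=1, Z[1]=0)=0; Z[25]=0
i=26: outside box; Z[26]=1 extend→box=[26,27)
i=27: outside box; Z[27]=1 extend→box=[27,28)

[28, 0, 0, 3, 0, 0, 0, 0, 2, 0, 1, 1, 4, 0, 0, 1, 1, 4, 0, 0, 1, 2, 0, 1, 2, 0, 1, 1]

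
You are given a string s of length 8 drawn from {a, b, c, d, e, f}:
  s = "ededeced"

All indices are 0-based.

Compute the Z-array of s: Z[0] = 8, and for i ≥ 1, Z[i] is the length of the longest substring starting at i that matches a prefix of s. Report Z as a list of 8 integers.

[8, 0, 3, 0, 1, 0, 2, 0]

Z[0]=8
i=1: i≥r, start 0; Z[1]=0
i=2: i≥r, start 0; Z[2]=3 scan→box=[2,5)
i=3: min(r-i=2, Z[1]=0)=0; Z[3]=0
i=4: min(r-i=1, Z[2]=3)=1; Z[4]=1
i=5: i≥r, start 0; Z[5]=0
i=6: i≥r, start 0; Z[6]=2 scan→box=[6,8)
i=7: min(r-i=1, Z[1]=0)=0; Z[7]=0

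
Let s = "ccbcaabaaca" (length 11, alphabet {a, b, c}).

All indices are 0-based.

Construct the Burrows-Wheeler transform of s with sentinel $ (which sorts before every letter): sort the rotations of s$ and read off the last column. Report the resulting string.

rank  rotation      last
    0  $ccbcaabaaca  a
    1  a$ccbcaabaac  c
    2  aabaaca$ccbc  c
    3  aaca$ccbcaab  b
    4  abaaca$ccbca  a
    5  aca$ccbcaaba  a
    6  baaca$ccbcaa  a
    7  bcaabaaca$cc  c
    8  ca$ccbcaabaa  a
    9  caabaaca$ccb  b
   10  cbcaabaaca$c  c
   11  ccbcaabaaca$  $

accbaaacabc$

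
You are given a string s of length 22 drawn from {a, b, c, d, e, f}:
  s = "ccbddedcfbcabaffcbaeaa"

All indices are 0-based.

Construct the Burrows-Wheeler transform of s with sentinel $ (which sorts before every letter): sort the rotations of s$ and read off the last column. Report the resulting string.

aaecbbcafcbfc$debdadcfa

rank  rotation                 last
    0  $ccbddedcfbcabaffcbaeaa  a
    1  a$ccbddedcfbcabaffcbaea  a
    2  aa$ccbddedcfbcabaffcbae  e
    3  abaffcbaeaa$ccbddedcfbc  c
    4  aeaa$ccbddedcfbcabaffcb  b
    5  affcbaeaa$ccbddedcfbcab  b
    6  baeaa$ccbddedcfbcabaffc  c
    7  baffcbaeaa$ccbddedcfbca  a
    8  bcabaffcbaeaa$ccbddedcf  f
    9  bddedcfbcabaffcbaeaa$cc  c
   10  cabaffcbaeaa$ccbddedcfb  b
   11  cbaeaa$ccbddedcfbcabaff  f
   12  cbddedcfbcabaffcbaeaa$c  c
   13  ccbddedcfbcabaffcbaeaa$  $
   14  cfbcabaffcbaeaa$ccbdded  d
   15  dcfbcabaffcbaeaa$ccbdde  e
   16  ddedcfbcabaffcbaeaa$ccb  b
   17  dedcfbcabaffcbaeaa$ccbd  d
   18  eaa$ccbddedcfbcabaffcba  a
   19  edcfbcabaffcbaeaa$ccbdd  d
   20  fbcabaffcbaeaa$ccbddedc  c
   21  fcbaeaa$ccbddedcfbcabaf  f
   22  ffcbaeaa$ccbddedcfbcaba  a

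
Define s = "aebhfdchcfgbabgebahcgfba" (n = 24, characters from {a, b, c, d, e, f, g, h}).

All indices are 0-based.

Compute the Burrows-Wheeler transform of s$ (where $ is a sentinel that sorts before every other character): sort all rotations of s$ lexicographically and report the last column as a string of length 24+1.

abb$bfgeaehhdfgaghcfbccab

rank  rotation                   last
    0  $aebhfdchcfgbabgebahcgfba  a
    1  a$aebhfdchcfgbabgebahcgfb  b
    2  abgebahcgfba$aebhfdchcfgb  b
    3  aebhfdchcfgbabgebahcgfba$  $
    4  ahcgfba$aebhfdchcfgbabgeb  b
    5  ba$aebhfdchcfgbabgebahcgf  f
    6  babgebahcgfba$aebhfdchcfg  g
    7  bahcgfba$aebhfdchcfgbabge  e
    8  bgebahcgfba$aebhfdchcfgba  a
    9  bhfdchcfgbabgebahcgfba$ae  e
   10  cfgbabgebahcgfba$aebhfdch  h
   11  cgfba$aebhfdchcfgbabgebah  h
   12  chcfgbabgebahcgfba$aebhfd  d
   13  dchcfgbabgebahcgfba$aebhf  f
   14  ebahcgfba$aebhfdchcfgbabg  g
   15  ebhfdchcfgbabgebahcgfba$a  a
   16  fba$aebhfdchcfgbabgebahcg  g
   17  fdchcfgbabgebahcgfba$aebh  h
   18  fgbabgebahcgfba$aebhfdchc  c
   19  gbabgebahcgfba$aebhfdchcf  f
   20  gebahcgfba$aebhfdchcfgbab  b
   21  gfba$aebhfdchcfgbabgebahc  c
   22  hcfgbabgebahcgfba$aebhfdc  c
   23  hcgfba$aebhfdchcfgbabgeba  a
   24  hfdchcfgbabgebahcgfba$aeb  b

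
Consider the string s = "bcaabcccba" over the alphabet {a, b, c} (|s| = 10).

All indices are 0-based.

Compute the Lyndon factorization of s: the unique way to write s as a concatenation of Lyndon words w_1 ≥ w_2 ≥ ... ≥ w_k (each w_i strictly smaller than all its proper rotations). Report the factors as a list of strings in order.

emit factor 1: 'bc' (i=0, period=2)
emit factor 2: 'aabcccb' (i=2, period=7)
emit factor 3: 'a' (i=9, period=1)

["bc", "aabcccb", "a"]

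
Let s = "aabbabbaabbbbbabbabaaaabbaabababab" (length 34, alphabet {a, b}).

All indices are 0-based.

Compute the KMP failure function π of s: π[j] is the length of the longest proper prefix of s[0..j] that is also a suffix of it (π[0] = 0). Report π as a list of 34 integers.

π[0] = 0
j=1 s[j]='a': π[1]=1 (border 'a')
j=2 s[j]='b': k: 1→0; π[2]=0 (border '')
j=3 s[j]='b': π[3]=0 (border '')
j=4 s[j]='a': π[4]=1 (border 'a')
j=5 s[j]='b': k: 1→0; π[5]=0 (border '')
j=6 s[j]='b': π[6]=0 (border '')
j=7 s[j]='a': π[7]=1 (border 'a')
j=8 s[j]='a': π[8]=2 (border 'aa')
j=9 s[j]='b': π[9]=3 (border 'aab')
j=10 s[j]='b': π[10]=4 (border 'aabb')
j=11 s[j]='b': k: 4→0; π[11]=0 (border '')
j=12 s[j]='b': π[12]=0 (border '')
j=13 s[j]='b': π[13]=0 (border '')
j=14 s[j]='a': π[14]=1 (border 'a')
j=15 s[j]='b': k: 1→0; π[15]=0 (border '')
j=16 s[j]='b': π[16]=0 (border '')
j=17 s[j]='a': π[17]=1 (border 'a')
j=18 s[j]='b': k: 1→0; π[18]=0 (border '')
j=19 s[j]='a': π[19]=1 (border 'a')
j=20 s[j]='a': π[20]=2 (border 'aa')
j=21 s[j]='a': k: 2→1; π[21]=2 (border 'aa')
j=22 s[j]='a': k: 2→1; π[22]=2 (border 'aa')
j=23 s[j]='b': π[23]=3 (border 'aab')
j=24 s[j]='b': π[24]=4 (border 'aabb')
j=25 s[j]='a': π[25]=5 (border 'aabba')
j=26 s[j]='a': k: 5→1; π[26]=2 (border 'aa')
j=27 s[j]='b': π[27]=3 (border 'aab')
j=28 s[j]='a': k: 3→0; π[28]=1 (border 'a')
j=29 s[j]='b': k: 1→0; π[29]=0 (border '')
j=30 s[j]='a': π[30]=1 (border 'a')
j=31 s[j]='b': k: 1→0; π[31]=0 (border '')
j=32 s[j]='a': π[32]=1 (border 'a')
j=33 s[j]='b': k: 1→0; π[33]=0 (border '')

[0, 1, 0, 0, 1, 0, 0, 1, 2, 3, 4, 0, 0, 0, 1, 0, 0, 1, 0, 1, 2, 2, 2, 3, 4, 5, 2, 3, 1, 0, 1, 0, 1, 0]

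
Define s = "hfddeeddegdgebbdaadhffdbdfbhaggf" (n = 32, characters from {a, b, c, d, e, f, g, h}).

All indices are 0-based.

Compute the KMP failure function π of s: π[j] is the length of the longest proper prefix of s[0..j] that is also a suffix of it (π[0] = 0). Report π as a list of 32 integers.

[0, 0, 0, 0, 0, 0, 0, 0, 0, 0, 0, 0, 0, 0, 0, 0, 0, 0, 0, 1, 2, 0, 0, 0, 0, 0, 0, 1, 0, 0, 0, 0]

π[0] = 0
j=1 s[j]='f': π[1]=0 (border '')
j=2 s[j]='d': π[2]=0 (border '')
j=3 s[j]='d': π[3]=0 (border '')
j=4 s[j]='e': π[4]=0 (border '')
j=5 s[j]='e': π[5]=0 (border '')
j=6 s[j]='d': π[6]=0 (border '')
j=7 s[j]='d': π[7]=0 (border '')
j=8 s[j]='e': π[8]=0 (border '')
j=9 s[j]='g': π[9]=0 (border '')
j=10 s[j]='d': π[10]=0 (border '')
j=11 s[j]='g': π[11]=0 (border '')
j=12 s[j]='e': π[12]=0 (border '')
j=13 s[j]='b': π[13]=0 (border '')
j=14 s[j]='b': π[14]=0 (border '')
j=15 s[j]='d': π[15]=0 (border '')
j=16 s[j]='a': π[16]=0 (border '')
j=17 s[j]='a': π[17]=0 (border '')
j=18 s[j]='d': π[18]=0 (border '')
j=19 s[j]='h': π[19]=1 (border 'h')
j=20 s[j]='f': π[20]=2 (border 'hf')
j=21 s[j]='f': k: 2→0; π[21]=0 (border '')
j=22 s[j]='d': π[22]=0 (border '')
j=23 s[j]='b': π[23]=0 (border '')
j=24 s[j]='d': π[24]=0 (border '')
j=25 s[j]='f': π[25]=0 (border '')
j=26 s[j]='b': π[26]=0 (border '')
j=27 s[j]='h': π[27]=1 (border 'h')
j=28 s[j]='a': k: 1→0; π[28]=0 (border '')
j=29 s[j]='g': π[29]=0 (border '')
j=30 s[j]='g': π[30]=0 (border '')
j=31 s[j]='f': π[31]=0 (border '')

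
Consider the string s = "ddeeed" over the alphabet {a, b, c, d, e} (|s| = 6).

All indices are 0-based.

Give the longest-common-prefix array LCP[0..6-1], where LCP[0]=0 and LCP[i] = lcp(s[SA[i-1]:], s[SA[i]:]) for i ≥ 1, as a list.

sorted suffixes:
  #0 SA[0]=5  'd'
  #1 SA[1]=0  'ddeeed'
  #2 SA[2]=1  'deeed'
  #3 SA[3]=4  'ed'
  #4 SA[4]=3  'eed'
  #5 SA[5]=2  'eeed'

SA = [5, 0, 1, 4, 3, 2]
[i] adj suffixes → lcp
  [1] 5/0 → 1 ('d')
  [2] 0/1 → 1 ('d')
  [3] 1/4 → 0 ('')
  [4] 4/3 → 1 ('e')
  [5] 3/2 → 2 ('ee')

[0, 1, 1, 0, 1, 2]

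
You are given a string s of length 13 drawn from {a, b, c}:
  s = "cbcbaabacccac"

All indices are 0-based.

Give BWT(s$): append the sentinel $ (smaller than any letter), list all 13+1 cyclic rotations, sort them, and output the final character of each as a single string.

cbacbcacacb$ca

rank  rotation        last
    0  $cbcbaabacccac  c
    1  aabacccac$cbcb  b
    2  abacccac$cbcba  a
    3  ac$cbcbaabaccc  c
    4  acccac$cbcbaab  b
    5  baabacccac$cbc  c
    6  bacccac$cbcbaa  a
    7  bcbaabacccac$c  c
    8  c$cbcbaabaccca  a
    9  cac$cbcbaabacc  c
   10  cbaabacccac$cb  b
   11  cbcbaabacccac$  $
   12  ccac$cbcbaabac  c
   13  cccac$cbcbaaba  a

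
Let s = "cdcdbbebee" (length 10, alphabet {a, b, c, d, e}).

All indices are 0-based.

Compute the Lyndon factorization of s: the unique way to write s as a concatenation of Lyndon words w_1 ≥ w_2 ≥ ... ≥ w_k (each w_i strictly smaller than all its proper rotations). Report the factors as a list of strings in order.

["cd", "cd", "bbebee"]

emit factor 1: 'cd' (i=0, period=2)
emit factor 2: 'cd' (i=2, period=2)
emit factor 3: 'bbebee' (i=4, period=6)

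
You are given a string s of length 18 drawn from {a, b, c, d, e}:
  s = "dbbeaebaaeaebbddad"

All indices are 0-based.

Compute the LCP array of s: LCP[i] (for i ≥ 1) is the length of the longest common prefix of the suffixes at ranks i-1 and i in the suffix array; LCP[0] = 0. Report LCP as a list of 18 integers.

rank | idx | suffix
   0 |   7 | aaeaebbddad
   1 |  16 | ad
   2 |   8 | aeaebbddad
   3 |   4 | aebaaeaebbddad
   4 |  10 | aebbddad
   5 |   6 | baaeaebbddad
   6 |  12 | bbddad
   7 |   1 | bbeaebaaeaebbddad
   8 |  13 | bddad
   9 |   2 | beaebaaeaebbddad
  10 |  17 | d
  11 |  15 | dad
  12 |   0 | dbbeaebaaeaebbddad
  13 |  14 | ddad
  14 |   3 | eaebaaeaebbddad
  15 |   9 | eaebbddad
  16 |   5 | ebaaeaebbddad
  17 |  11 | ebbddad

SA = [7, 16, 8, 4, 10, 6, 12, 1, 13, 2, 17, 15, 0, 14, 3, 9, 5, 11]
[i] adj suffixes → lcp
  [1] 7/16 → 1 ('a')
  [2] 16/8 → 1 ('a')
  [3] 8/4 → 2 ('ae')
  [4] 4/10 → 3 ('aeb')
  [5] 10/6 → 0 ('')
  [6] 6/12 → 1 ('b')
  [7] 12/1 → 2 ('bb')
  [8] 1/13 → 1 ('b')
  [9] 13/2 → 1 ('b')
  [10] 2/17 → 0 ('')
  [11] 17/15 → 1 ('d')
  [12] 15/0 → 1 ('d')
  [13] 0/14 → 1 ('d')
  [14] 14/3 → 0 ('')
  [15] 3/9 → 4 ('eaeb')
  [16] 9/5 → 1 ('e')
  [17] 5/11 → 2 ('eb')

[0, 1, 1, 2, 3, 0, 1, 2, 1, 1, 0, 1, 1, 1, 0, 4, 1, 2]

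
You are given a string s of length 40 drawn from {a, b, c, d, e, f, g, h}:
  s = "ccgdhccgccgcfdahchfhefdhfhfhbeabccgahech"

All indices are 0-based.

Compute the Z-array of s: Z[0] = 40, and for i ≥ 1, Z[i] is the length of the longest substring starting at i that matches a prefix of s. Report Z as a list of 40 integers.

[40, 1, 0, 0, 0, 3, 1, 0, 3, 1, 0, 1, 0, 0, 0, 0, 1, 0, 0, 0, 0, 0, 0, 0, 0, 0, 0, 0, 0, 0, 0, 0, 3, 1, 0, 0, 0, 0, 1, 0]

Z[0]=40
i=1: i≥r, start 0; Z[1]=1 extend→box=[1,2)
i=2: i≥r, start 0; Z[2]=0
i=3: i≥r, start 0; Z[3]=0
i=4: i≥r, start 0; Z[4]=0
i=5: i≥r, start 0; Z[5]=3 extend→box=[5,8)
i=6: min(r-i=2, Z[1]=1)=1; Z[6]=1
i=7: min(r-i=1, Z[2]=0)=0; Z[7]=0
i=8: i≥r, start 0; Z[8]=3 extend→box=[8,11)
i=9: min(r-i=2, Z[1]=1)=1; Z[9]=1
i=10: min(r-i=1, Z[2]=0)=0; Z[10]=0
i=11: i≥r, start 0; Z[11]=1 extend→box=[11,12)
i=12: i≥r, start 0; Z[12]=0
i=13: i≥r, start 0; Z[13]=0
i=14: i≥r, start 0; Z[14]=0
i=15: i≥r, start 0; Z[15]=0
i=16: i≥r, start 0; Z[16]=1 extend→box=[16,17)
i=17: i≥r, start 0; Z[17]=0
i=18: i≥r, start 0; Z[18]=0
i=19: i≥r, start 0; Z[19]=0
i=20: i≥r, start 0; Z[20]=0
i=21: i≥r, start 0; Z[21]=0
i=22: i≥r, start 0; Z[22]=0
i=23: i≥r, start 0; Z[23]=0
i=24: i≥r, start 0; Z[24]=0
i=25: i≥r, start 0; Z[25]=0
i=26: i≥r, start 0; Z[26]=0
i=27: i≥r, start 0; Z[27]=0
i=28: i≥r, start 0; Z[28]=0
i=29: i≥r, start 0; Z[29]=0
i=30: i≥r, start 0; Z[30]=0
i=31: i≥r, start 0; Z[31]=0
i=32: i≥r, start 0; Z[32]=3 extend→box=[32,35)
i=33: min(r-i=2, Z[1]=1)=1; Z[33]=1
i=34: min(r-i=1, Z[2]=0)=0; Z[34]=0
i=35: i≥r, start 0; Z[35]=0
i=36: i≥r, start 0; Z[36]=0
i=37: i≥r, start 0; Z[37]=0
i=38: i≥r, start 0; Z[38]=1 extend→box=[38,39)
i=39: i≥r, start 0; Z[39]=0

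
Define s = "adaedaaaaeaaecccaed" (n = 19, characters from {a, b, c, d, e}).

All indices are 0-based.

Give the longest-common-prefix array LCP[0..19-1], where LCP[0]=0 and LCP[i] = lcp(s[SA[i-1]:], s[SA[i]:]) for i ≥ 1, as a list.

[0, 3, 2, 3, 1, 1, 2, 2, 3, 0, 1, 2, 0, 1, 2, 0, 1, 1, 2]

sorted suffixes:
  #0 SA[0]=5  'aaaaeaaecccaed'
  #1 SA[1]=6  'aaaeaaecccaed'
  #2 SA[2]=7  'aaeaaecccaed'
  #3 SA[3]=10  'aaecccaed'
  #4 SA[4]=0  'adaedaaaaeaaecccaed'
  #5 SA[5]=8  'aeaaecccaed'
  #6 SA[6]=11  'aecccaed'
  #7 SA[7]=16  'aed'
  #8 SA[8]=2  'aedaaaaeaaecccaed'
  #9 SA[9]=15  'caed'
  #10 SA[10]=14  'ccaed'
  #11 SA[11]=13  'cccaed'
  #12 SA[12]=18  'd'
  #13 SA[13]=4  'daaaaeaaecccaed'
  #14 SA[14]=1  'daedaaaaeaaecccaed'
  #15 SA[15]=9  'eaaecccaed'
  #16 SA[16]=12  'ecccaed'
  #17 SA[17]=17  'ed'
  #18 SA[18]=3  'edaaaaeaaecccaed'

SA = [5, 6, 7, 10, 0, 8, 11, 16, 2, 15, 14, 13, 18, 4, 1, 9, 12, 17, 3]
i: (SA[i-1],SA[i]) lcp shared
  1: (5,6) 3 'aaa'
  2: (6,7) 2 'aa'
  3: (7,10) 3 'aae'
  4: (10,0) 1 'a'
  5: (0,8) 1 'a'
  6: (8,11) 2 'ae'
  7: (11,16) 2 'ae'
  8: (16,2) 3 'aed'
  9: (2,15) 0 ''
  10: (15,14) 1 'c'
  11: (14,13) 2 'cc'
  12: (13,18) 0 ''
  13: (18,4) 1 'd'
  14: (4,1) 2 'da'
  15: (1,9) 0 ''
  16: (9,12) 1 'e'
  17: (12,17) 1 'e'
  18: (17,3) 2 'ed'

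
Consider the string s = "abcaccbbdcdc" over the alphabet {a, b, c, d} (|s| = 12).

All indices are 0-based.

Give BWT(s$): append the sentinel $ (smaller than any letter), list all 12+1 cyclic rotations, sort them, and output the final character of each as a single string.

rank  rotation       last
    0  $abcaccbbdcdc  c
    1  abcaccbbdcdc$  $
    2  accbbdcdc$abc  c
    3  bbdcdc$abcacc  c
    4  bcaccbbdcdc$a  a
    5  bdcdc$abcaccb  b
    6  c$abcaccbbdcd  d
    7  caccbbdcdc$ab  b
    8  cbbdcdc$abcac  c
    9  ccbbdcdc$abca  a
   10  cdc$abcaccbbd  d
   11  dc$abcaccbbdc  c
   12  dcdc$abcaccbb  b

c$ccabdbcadcb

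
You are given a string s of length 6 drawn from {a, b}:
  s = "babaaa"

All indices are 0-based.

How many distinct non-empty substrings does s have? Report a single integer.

rank→(start, suffix):
  0 → (5, 'a')
  1 → (4, 'aa')
  2 → (3, 'aaa')
  3 → (1, 'abaaa')
  4 → (2, 'baaa')
  5 → (0, 'babaaa')

SA = [5, 4, 3, 1, 2, 0]
rank  pair      lcp
   1  s[5:],s[4:]  1  'a'
   2  s[4:],s[3:]  2  'aa'
   3  s[3:],s[1:]  1  'a'
   4  s[1:],s[2:]  0  ''
   5  s[2:],s[0:]  2  'ba'

n(n+1)/2 = 6·7/2 = 21
Σ LCP = 0 + 1 + 2 + 1 + 0 + 2 = 6
distinct = 21 − 6 = 15

15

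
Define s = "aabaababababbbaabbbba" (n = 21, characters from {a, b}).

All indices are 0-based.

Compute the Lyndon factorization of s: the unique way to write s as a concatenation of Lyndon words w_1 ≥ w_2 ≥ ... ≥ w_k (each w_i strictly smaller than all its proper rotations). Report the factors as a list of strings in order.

emit factor 1: 'aabaababababbbaabbbb' (i=0, period=20)
emit factor 2: 'a' (i=20, period=1)

["aabaababababbbaabbbb", "a"]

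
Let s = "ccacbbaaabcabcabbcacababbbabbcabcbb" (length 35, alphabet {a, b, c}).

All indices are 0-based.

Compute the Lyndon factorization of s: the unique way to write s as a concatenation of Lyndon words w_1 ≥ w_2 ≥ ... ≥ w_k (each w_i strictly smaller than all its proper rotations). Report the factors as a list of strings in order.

emit factor 1: 'c' (i=0, period=1)
emit factor 2: 'c' (i=1, period=1)
emit factor 3: 'acbb' (i=2, period=4)
emit factor 4: 'aaabcabcabbcacababbbabbcabcbb' (i=6, period=29)

["c", "c", "acbb", "aaabcabcabbcacababbbabbcabcbb"]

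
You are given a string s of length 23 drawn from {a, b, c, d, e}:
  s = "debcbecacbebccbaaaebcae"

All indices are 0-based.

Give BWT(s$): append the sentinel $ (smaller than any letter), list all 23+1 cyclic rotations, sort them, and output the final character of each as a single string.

ebaccaceeeccebcabb$aadbb

rank  rotation                  last
    0  $debcbecacbebccbaaaebcae  e
    1  aaaebcae$debcbecacbebccb  b
    2  aaebcae$debcbecacbebccba  a
    3  acbebccbaaaebcae$debcbec  c
    4  ae$debcbecacbebccbaaaebc  c
    5  aebcae$debcbecacbebccbaa  a
    6  baaaebcae$debcbecacbebcc  c
    7  bcae$debcbecacbebccbaaae  e
    8  bcbecacbebccbaaaebcae$de  e
    9  bccbaaaebcae$debcbecacbe  e
   10  bebccbaaaebcae$debcbecac  c
   11  becacbebccbaaaebcae$debc  c
   12  cacbebccbaaaebcae$debcbe  e
   13  cae$debcbecacbebccbaaaeb  b
   14  cbaaaebcae$debcbecacbebc  c
   15  cbebccbaaaebcae$debcbeca  a
   16  cbecacbebccbaaaebcae$deb  b
   17  ccbaaaebcae$debcbecacbeb  b
   18  debcbecacbebccbaaaebcae$  $
   19  e$debcbecacbebccbaaaebca  a
   20  ebcae$debcbecacbebccbaaa  a
   21  ebcbecacbebccbaaaebcae$d  d
   22  ebccbaaaebcae$debcbecacb  b
   23  ecacbebccbaaaebcae$debcb  b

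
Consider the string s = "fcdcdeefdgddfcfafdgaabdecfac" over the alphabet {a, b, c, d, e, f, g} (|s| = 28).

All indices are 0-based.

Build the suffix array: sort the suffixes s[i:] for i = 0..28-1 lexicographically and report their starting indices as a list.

[19, 20, 26, 15, 21, 27, 1, 3, 24, 13, 2, 10, 22, 4, 11, 17, 8, 23, 5, 6, 25, 14, 0, 12, 16, 7, 18, 9]

sorted suffixes:
  #0 SA[0]=19  'aabdecfac'
  #1 SA[1]=20  'abdecfac'
  #2 SA[2]=26  'ac'
  #3 SA[3]=15  'afdgaabdecfac'
  #4 SA[4]=21  'bdecfac'
  #5 SA[5]=27  'c'
  #6 SA[6]=1  'cdcdeefdgddfcfafdgaabdecfac'
  #7 SA[7]=3  'cdeefdgddfcfafdgaabdecfac'
  #8 SA[8]=24  'cfac'
  #9 SA[9]=13  'cfafdgaabdecfac'
  #10 SA[10]=2  'dcdeefdgddfcfafdgaabdecfac'
  #11 SA[11]=10  'ddfcfafdgaabdecfac'
  #12 SA[12]=22  'decfac'
  #13 SA[13]=4  'deefdgddfcfafdgaabdecfac'
  #14 SA[14]=11  'dfcfafdgaabdecfac'
  #15 SA[15]=17  'dgaabdecfac'
  #16 SA[16]=8  'dgddfcfafdgaabdecfac'
  #17 SA[17]=23  'ecfac'
  #18 SA[18]=5  'eefdgddfcfafdgaabdecfac'
  #19 SA[19]=6  'efdgddfcfafdgaabdecfac'
  #20 SA[20]=25  'fac'
  #21 SA[21]=14  'fafdgaabdecfac'
  #22 SA[22]=0  'fcdcdeefdgddfcfafdgaabdecfac'
  #23 SA[23]=12  'fcfafdgaabdecfac'
  #24 SA[24]=16  'fdgaabdecfac'
  #25 SA[25]=7  'fdgddfcfafdgaabdecfac'
  #26 SA[26]=18  'gaabdecfac'
  #27 SA[27]=9  'gddfcfafdgaabdecfac'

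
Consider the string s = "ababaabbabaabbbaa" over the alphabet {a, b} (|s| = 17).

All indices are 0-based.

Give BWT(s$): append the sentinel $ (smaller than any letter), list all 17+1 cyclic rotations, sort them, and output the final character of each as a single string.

rank  rotation            last
    0  $ababaabbabaabbbaa  a
    1  a$ababaabbabaabbba  a
    2  aa$ababaabbabaabbb  b
    3  aabbabaabbbaa$abab  b
    4  aabbbaa$ababaabbab  b
    5  abaabbabaabbbaa$ab  b
    6  abaabbbaa$ababaabb  b
    7  ababaabbabaabbbaa$  $
    8  abbabaabbbaa$ababa  a
    9  abbbaa$ababaabbaba  a
   10  baa$ababaabbabaabb  b
   11  baabbabaabbbaa$aba  a
   12  baabbbaa$ababaabba  a
   13  babaabbabaabbbaa$a  a
   14  babaabbbaa$ababaab  b
   15  bbaa$ababaabbabaab  b
   16  bbabaabbbaa$ababaa  a
   17  bbbaa$ababaabbabaa  a

aabbbbb$aabaaabbaa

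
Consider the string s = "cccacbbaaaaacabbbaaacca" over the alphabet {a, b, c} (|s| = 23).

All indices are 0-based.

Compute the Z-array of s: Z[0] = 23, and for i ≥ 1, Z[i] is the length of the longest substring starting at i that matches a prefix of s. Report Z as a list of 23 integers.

Z[0]=23
i=1: i≥r, start 0; Z[1]=2 grow→box=[1,3)
i=2: min(r-i=1, Z[1]=2)=1; Z[2]=1
i=3: i≥r, start 0; Z[3]=0
i=4: i≥r, start 0; Z[4]=1 grow→box=[4,5)
i=5: i≥r, start 0; Z[5]=0
i=6: i≥r, start 0; Z[6]=0
i=7: i≥r, start 0; Z[7]=0
i=8: i≥r, start 0; Z[8]=0
i=9: i≥r, start 0; Z[9]=0
i=10: i≥r, start 0; Z[10]=0
i=11: i≥r, start 0; Z[11]=0
i=12: i≥r, start 0; Z[12]=1 grow→box=[12,13)
i=13: i≥r, start 0; Z[13]=0
i=14: i≥r, start 0; Z[14]=0
i=15: i≥r, start 0; Z[15]=0
i=16: i≥r, start 0; Z[16]=0
i=17: i≥r, start 0; Z[17]=0
i=18: i≥r, start 0; Z[18]=0
i=19: i≥r, start 0; Z[19]=0
i=20: i≥r, start 0; Z[20]=2 grow→box=[20,22)
i=21: min(r-i=1, Z[1]=2)=1; Z[21]=1
i=22: i≥r, start 0; Z[22]=0

[23, 2, 1, 0, 1, 0, 0, 0, 0, 0, 0, 0, 1, 0, 0, 0, 0, 0, 0, 0, 2, 1, 0]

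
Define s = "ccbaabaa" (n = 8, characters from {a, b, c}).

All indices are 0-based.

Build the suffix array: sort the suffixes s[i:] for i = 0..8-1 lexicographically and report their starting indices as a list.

[7, 6, 3, 4, 5, 2, 1, 0]

rank | idx | suffix
   0 |   7 | a
   1 |   6 | aa
   2 |   3 | aabaa
   3 |   4 | abaa
   4 |   5 | baa
   5 |   2 | baabaa
   6 |   1 | cbaabaa
   7 |   0 | ccbaabaa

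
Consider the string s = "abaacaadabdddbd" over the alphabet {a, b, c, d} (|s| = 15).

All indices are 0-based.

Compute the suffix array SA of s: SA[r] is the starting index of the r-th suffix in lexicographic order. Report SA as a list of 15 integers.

rank→(start, suffix):
  0 → (2, 'aacaadabdddbd')
  1 → (5, 'aadabdddbd')
  2 → (0, 'abaacaadabdddbd')
  3 → (8, 'abdddbd')
  4 → (3, 'acaadabdddbd')
  5 → (6, 'adabdddbd')
  6 → (1, 'baacaadabdddbd')
  7 → (13, 'bd')
  8 → (9, 'bdddbd')
  9 → (4, 'caadabdddbd')
  10 → (14, 'd')
  11 → (7, 'dabdddbd')
  12 → (12, 'dbd')
  13 → (11, 'ddbd')
  14 → (10, 'dddbd')

[2, 5, 0, 8, 3, 6, 1, 13, 9, 4, 14, 7, 12, 11, 10]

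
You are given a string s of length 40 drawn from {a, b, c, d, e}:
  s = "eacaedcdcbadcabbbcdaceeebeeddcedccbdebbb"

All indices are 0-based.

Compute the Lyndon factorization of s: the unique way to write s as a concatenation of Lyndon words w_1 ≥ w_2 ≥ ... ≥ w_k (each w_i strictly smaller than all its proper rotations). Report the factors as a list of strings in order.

["e", "acaedcdcbadc", "abbbcdaceeebeeddcedccbdebbb"]

emit factor 1: 'e' (i=0, period=1)
emit factor 2: 'acaedcdcbadc' (i=1, period=12)
emit factor 3: 'abbbcdaceeebeeddcedccbdebbb' (i=13, period=27)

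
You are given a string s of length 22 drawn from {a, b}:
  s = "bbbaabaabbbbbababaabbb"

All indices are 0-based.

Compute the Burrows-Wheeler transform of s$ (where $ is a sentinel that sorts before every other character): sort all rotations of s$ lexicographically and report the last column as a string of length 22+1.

bbbbbabaabbaaabbbba$bba

rank  rotation                 last
    0  $bbbaabaabbbbbababaabbb  b
    1  aabaabbbbbababaabbb$bbb  b
    2  aabbb$bbbaabaabbbbbabab  b
    3  aabbbbbababaabbb$bbbaab  b
    4  abaabbb$bbbaabaabbbbbab  b
    5  abaabbbbbababaabbb$bbba  a
    6  ababaabbb$bbbaabaabbbbb  b
    7  abbb$bbbaabaabbbbbababa  a
    8  abbbbbababaabbb$bbbaaba  a
    9  b$bbbaabaabbbbbababaabb  b
   10  baabaabbbbbababaabbb$bb  b
   11  baabbb$bbbaabaabbbbbaba  a
   12  baabbbbbababaabbb$bbbaa  a
   13  babaabbb$bbbaabaabbbbba  a
   14  bababaabbb$bbbaabaabbbb  b
   15  bb$bbbaabaabbbbbababaab  b
   16  bbaabaabbbbbababaabbb$b  b
   17  bbababaabbb$bbbaabaabbb  b
   18  bbb$bbbaabaabbbbbababaa  a
   19  bbbaabaabbbbbababaabbb$  $
   20  bbbababaabbb$bbbaabaabb  b
   21  bbbbababaabbb$bbbaabaab  b
   22  bbbbbababaabbb$bbbaabaa  a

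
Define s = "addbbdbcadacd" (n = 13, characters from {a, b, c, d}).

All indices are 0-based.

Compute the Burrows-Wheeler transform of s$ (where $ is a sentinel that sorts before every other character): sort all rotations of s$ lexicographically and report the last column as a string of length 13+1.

ddc$ddbbacadba

rank  rotation        last
    0  $addbbdbcadacd  d
    1  acd$addbbdbcad  d
    2  adacd$addbbdbc  c
    3  addbbdbcadacd$  $
    4  bbdbcadacd$add  d
    5  bcadacd$addbbd  d
    6  bdbcadacd$addb  b
    7  cadacd$addbbdb  b
    8  cd$addbbdbcada  a
    9  d$addbbdbcadac  c
   10  dacd$addbbdbca  a
   11  dbbdbcadacd$ad  d
   12  dbcadacd$addbb  b
   13  ddbbdbcadacd$a  a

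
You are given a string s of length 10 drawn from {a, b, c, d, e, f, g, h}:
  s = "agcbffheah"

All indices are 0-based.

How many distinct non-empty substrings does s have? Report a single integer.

52

rank→(start, suffix):
  0 → (0, 'agcbffheah')
  1 → (8, 'ah')
  2 → (3, 'bffheah')
  3 → (2, 'cbffheah')
  4 → (7, 'eah')
  5 → (4, 'ffheah')
  6 → (5, 'fheah')
  7 → (1, 'gcbffheah')
  8 → (9, 'h')
  9 → (6, 'heah')

SA = [0, 8, 3, 2, 7, 4, 5, 1, 9, 6]
rank  pair      lcp
   1  s[0:],s[8:]  1  'a'
   2  s[8:],s[3:]  0  ''
   3  s[3:],s[2:]  0  ''
   4  s[2:],s[7:]  0  ''
   5  s[7:],s[4:]  0  ''
   6  s[4:],s[5:]  1  'f'
   7  s[5:],s[1:]  0  ''
   8  s[1:],s[9:]  0  ''
   9  s[9:],s[6:]  1  'h'

n(n+1)/2 = 10·11/2 = 55
Σ LCP = 0 + 1 + 0 + 0 + 0 + 0 + 1 + 0 + 0 + 1 = 3
distinct = 55 − 3 = 52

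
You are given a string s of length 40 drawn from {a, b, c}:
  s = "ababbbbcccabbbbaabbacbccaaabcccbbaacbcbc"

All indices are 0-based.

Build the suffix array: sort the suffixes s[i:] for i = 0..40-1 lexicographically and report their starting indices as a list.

rank | idx | suffix
   0 |  24 | aaabcccbbaacbcbc
   1 |  15 | aabbacbccaaabcccbbaacbcbc
   2 |  25 | aabcccbbaacbcbc
   3 |  33 | aacbcbc
   4 |   0 | ababbbbcccabbbbaabbacbccaaabcccbbaacbcbc
   5 |  16 | abbacbccaaabcccbbaacbcbc
   6 |  10 | abbbbaabbacbccaaabcccbbaacbcbc
   7 |   2 | abbbbcccabbbbaabbacbccaaabcccbbaacbcbc
   8 |  26 | abcccbbaacbcbc
   9 |  34 | acbcbc
  10 |  19 | acbccaaabcccbbaacbcbc
  11 |  14 | baabbacbccaaabcccbbaacbcbc
  12 |  32 | baacbcbc
  13 |   1 | babbbbcccabbbbaabbacbccaaabcccbbaacbcbc
  14 |  18 | bacbccaaabcccbbaacbcbc
  15 |  13 | bbaabbacbccaaabcccbbaacbcbc
  16 |  31 | bbaacbcbc
  17 |  17 | bbacbccaaabcccbbaacbcbc
  18 |  12 | bbbaabbacbccaaabcccbbaacbcbc
  19 |  11 | bbbbaabbacbccaaabcccbbaacbcbc
  20 |   3 | bbbbcccabbbbaabbacbccaaabcccbbaacbcbc
  21 |   4 | bbbcccabbbbaabbacbccaaabcccbbaacbcbc
  22 |   5 | bbcccabbbbaabbacbccaaabcccbbaacbcbc
  23 |  38 | bc
  24 |  36 | bcbc
  25 |  21 | bccaaabcccbbaacbcbc
  26 |   6 | bcccabbbbaabbacbccaaabcccbbaacbcbc
  27 |  27 | bcccbbaacbcbc
  28 |  39 | c
  29 |  23 | caaabcccbbaacbcbc
  30 |   9 | cabbbbaabbacbccaaabcccbbaacbcbc
  31 |  30 | cbbaacbcbc
  32 |  37 | cbc
  33 |  35 | cbcbc
  34 |  20 | cbccaaabcccbbaacbcbc
  35 |  22 | ccaaabcccbbaacbcbc
  36 |   8 | ccabbbbaabbacbccaaabcccbbaacbcbc
  37 |  29 | ccbbaacbcbc
  38 |   7 | cccabbbbaabbacbccaaabcccbbaacbcbc
  39 |  28 | cccbbaacbcbc

[24, 15, 25, 33, 0, 16, 10, 2, 26, 34, 19, 14, 32, 1, 18, 13, 31, 17, 12, 11, 3, 4, 5, 38, 36, 21, 6, 27, 39, 23, 9, 30, 37, 35, 20, 22, 8, 29, 7, 28]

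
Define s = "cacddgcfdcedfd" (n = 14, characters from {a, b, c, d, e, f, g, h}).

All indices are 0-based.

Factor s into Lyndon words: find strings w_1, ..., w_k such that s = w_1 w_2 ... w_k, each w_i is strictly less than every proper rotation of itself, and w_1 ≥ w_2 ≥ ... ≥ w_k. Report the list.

["c", "acddgcfdcedfd"]

emit factor 1: 'c' (i=0, period=1)
emit factor 2: 'acddgcfdcedfd' (i=1, period=13)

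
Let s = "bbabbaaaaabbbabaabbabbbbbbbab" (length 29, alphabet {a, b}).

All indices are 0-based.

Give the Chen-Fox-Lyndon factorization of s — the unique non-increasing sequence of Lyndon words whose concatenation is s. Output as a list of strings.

["b", "b", "abb", "aaaaabbbabaabbabbbbbbbab"]

emit factor 1: 'b' (i=0, period=1)
emit factor 2: 'b' (i=1, period=1)
emit factor 3: 'abb' (i=2, period=3)
emit factor 4: 'aaaaabbbabaabbabbbbbbbab' (i=5, period=24)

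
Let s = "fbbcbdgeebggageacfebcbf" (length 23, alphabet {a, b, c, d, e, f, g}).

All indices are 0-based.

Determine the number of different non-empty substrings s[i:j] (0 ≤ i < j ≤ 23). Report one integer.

255

sorted suffixes:
  #0 SA[0]=15  'acfebcbf'
  #1 SA[1]=12  'ageacfebcbf'
  #2 SA[2]=1  'bbcbdgeebggageacfebcbf'
  #3 SA[3]=2  'bcbdgeebggageacfebcbf'
  #4 SA[4]=19  'bcbf'
  #5 SA[5]=4  'bdgeebggageacfebcbf'
  #6 SA[6]=21  'bf'
  #7 SA[7]=9  'bggageacfebcbf'
  #8 SA[8]=3  'cbdgeebggageacfebcbf'
  #9 SA[9]=20  'cbf'
  #10 SA[10]=16  'cfebcbf'
  #11 SA[11]=5  'dgeebggageacfebcbf'
  #12 SA[12]=14  'eacfebcbf'
  #13 SA[13]=18  'ebcbf'
  #14 SA[14]=8  'ebggageacfebcbf'
  #15 SA[15]=7  'eebggageacfebcbf'
  #16 SA[16]=22  'f'
  #17 SA[17]=0  'fbbcbdgeebggageacfebcbf'
  #18 SA[18]=17  'febcbf'
  #19 SA[19]=11  'gageacfebcbf'
  #20 SA[20]=13  'geacfebcbf'
  #21 SA[21]=6  'geebggageacfebcbf'
  #22 SA[22]=10  'ggageacfebcbf'

SA = [15, 12, 1, 2, 19, 4, 21, 9, 3, 20, 16, 5, 14, 18, 8, 7, 22, 0, 17, 11, 13, 6, 10]
[i] adj suffixes → lcp
  [1] 15/12 → 1 ('a')
  [2] 12/1 → 0 ('')
  [3] 1/2 → 1 ('b')
  [4] 2/19 → 3 ('bcb')
  [5] 19/4 → 1 ('b')
  [6] 4/21 → 1 ('b')
  [7] 21/9 → 1 ('b')
  [8] 9/3 → 0 ('')
  [9] 3/20 → 2 ('cb')
  [10] 20/16 → 1 ('c')
  [11] 16/5 → 0 ('')
  [12] 5/14 → 0 ('')
  [13] 14/18 → 1 ('e')
  [14] 18/8 → 2 ('eb')
  [15] 8/7 → 1 ('e')
  [16] 7/22 → 0 ('')
  [17] 22/0 → 1 ('f')
  [18] 0/17 → 1 ('f')
  [19] 17/11 → 0 ('')
  [20] 11/13 → 1 ('g')
  [21] 13/6 → 2 ('ge')
  [22] 6/10 → 1 ('g')

n(n+1)/2 = 23·24/2 = 276
Σ LCP = 0 + 1 + 0 + 1 + 3 + 1 + 1 + 1 + 0 + 2 + 1 + 0 + 0 + 1 + 2 + 1 + 0 + 1 + 1 + 0 + 1 + 2 + 1 = 21
distinct = 276 − 21 = 255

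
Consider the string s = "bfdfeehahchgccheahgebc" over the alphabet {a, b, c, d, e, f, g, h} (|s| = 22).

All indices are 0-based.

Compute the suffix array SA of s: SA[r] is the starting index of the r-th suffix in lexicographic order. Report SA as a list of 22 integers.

[7, 16, 20, 0, 21, 12, 13, 9, 2, 15, 19, 4, 5, 1, 3, 11, 18, 6, 8, 14, 10, 17]

rank | idx | suffix
   0 |   7 | ahchgccheahgebc
   1 |  16 | ahgebc
   2 |  20 | bc
   3 |   0 | bfdfeehahchgccheahgebc
   4 |  21 | c
   5 |  12 | ccheahgebc
   6 |  13 | cheahgebc
   7 |   9 | chgccheahgebc
   8 |   2 | dfeehahchgccheahgebc
   9 |  15 | eahgebc
  10 |  19 | ebc
  11 |   4 | eehahchgccheahgebc
  12 |   5 | ehahchgccheahgebc
  13 |   1 | fdfeehahchgccheahgebc
  14 |   3 | feehahchgccheahgebc
  15 |  11 | gccheahgebc
  16 |  18 | gebc
  17 |   6 | hahchgccheahgebc
  18 |   8 | hchgccheahgebc
  19 |  14 | heahgebc
  20 |  10 | hgccheahgebc
  21 |  17 | hgebc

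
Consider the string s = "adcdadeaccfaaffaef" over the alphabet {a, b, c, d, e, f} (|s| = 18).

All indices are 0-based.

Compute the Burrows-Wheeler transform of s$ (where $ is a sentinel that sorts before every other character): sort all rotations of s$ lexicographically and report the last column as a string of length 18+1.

ffe$dfaadccaadaecfa

rank  rotation             last
    0  $adcdadeaccfaaffaef  f
    1  aaffaef$adcdadeaccf  f
    2  accfaaffaef$adcdade  e
    3  adcdadeaccfaaffaef$  $
    4  adeaccfaaffaef$adcd  d
    5  aef$adcdadeaccfaaff  f
    6  affaef$adcdadeaccfa  a
    7  ccfaaffaef$adcdadea  a
    8  cdadeaccfaaffaef$ad  d
    9  cfaaffaef$adcdadeac  c
   10  dadeaccfaaffaef$adc  c
   11  dcdadeaccfaaffaef$a  a
   12  deaccfaaffaef$adcda  a
   13  eaccfaaffaef$adcdad  d
   14  ef$adcdadeaccfaaffa  a
   15  f$adcdadeaccfaaffae  e
   16  faaffaef$adcdadeacc  c
   17  faef$adcdadeaccfaaf  f
   18  ffaef$adcdadeaccfaa  a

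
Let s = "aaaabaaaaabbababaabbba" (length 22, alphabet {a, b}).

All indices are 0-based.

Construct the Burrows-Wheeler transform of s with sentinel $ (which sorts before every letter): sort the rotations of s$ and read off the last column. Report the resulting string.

abb$aaaaababbaabaaabbaa

rank  rotation                 last
    0  $aaaabaaaaabbababaabbba  a
    1  a$aaaabaaaaabbababaabbb  b
    2  aaaaabbababaabbba$aaaab  b
    3  aaaabaaaaabbababaabbba$  $
    4  aaaabbababaabbba$aaaaba  a
    5  aaabaaaaabbababaabbba$a  a
    6  aaabbababaabbba$aaaabaa  a
    7  aabaaaaabbababaabbba$aa  a
    8  aabbababaabbba$aaaabaaa  a
    9  aabbba$aaaabaaaaabbabab  b
   10  abaaaaabbababaabbba$aaa  a
   11  abaabbba$aaaabaaaaabbab  b
   12  ababaabbba$aaaabaaaaabb  b
   13  abbababaabbba$aaaabaaaa  a
   14  abbba$aaaabaaaaabbababa  a
   15  ba$aaaabaaaaabbababaabb  b
   16  baaaaabbababaabbba$aaaa  a
   17  baabbba$aaaabaaaaabbaba  a
   18  babaabbba$aaaabaaaaabba  a
   19  bababaabbba$aaaabaaaaab  b
   20  bba$aaaabaaaaabbababaab  b
   21  bbababaabbba$aaaabaaaaa  a
   22  bbba$aaaabaaaaabbababaa  a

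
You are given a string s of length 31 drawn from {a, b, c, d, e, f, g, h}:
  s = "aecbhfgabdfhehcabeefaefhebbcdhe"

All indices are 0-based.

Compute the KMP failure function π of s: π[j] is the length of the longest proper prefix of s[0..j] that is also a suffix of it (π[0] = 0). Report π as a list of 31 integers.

π[0] = 0
j=1 s[j]='e': π[1]=0 (border '')
j=2 s[j]='c': π[2]=0 (border '')
j=3 s[j]='b': π[3]=0 (border '')
j=4 s[j]='h': π[4]=0 (border '')
j=5 s[j]='f': π[5]=0 (border '')
j=6 s[j]='g': π[6]=0 (border '')
j=7 s[j]='a': π[7]=1 (border 'a')
j=8 s[j]='b': k: 1→0; π[8]=0 (border '')
j=9 s[j]='d': π[9]=0 (border '')
j=10 s[j]='f': π[10]=0 (border '')
j=11 s[j]='h': π[11]=0 (border '')
j=12 s[j]='e': π[12]=0 (border '')
j=13 s[j]='h': π[13]=0 (border '')
j=14 s[j]='c': π[14]=0 (border '')
j=15 s[j]='a': π[15]=1 (border 'a')
j=16 s[j]='b': k: 1→0; π[16]=0 (border '')
j=17 s[j]='e': π[17]=0 (border '')
j=18 s[j]='e': π[18]=0 (border '')
j=19 s[j]='f': π[19]=0 (border '')
j=20 s[j]='a': π[20]=1 (border 'a')
j=21 s[j]='e': π[21]=2 (border 'ae')
j=22 s[j]='f': k: 2→0; π[22]=0 (border '')
j=23 s[j]='h': π[23]=0 (border '')
j=24 s[j]='e': π[24]=0 (border '')
j=25 s[j]='b': π[25]=0 (border '')
j=26 s[j]='b': π[26]=0 (border '')
j=27 s[j]='c': π[27]=0 (border '')
j=28 s[j]='d': π[28]=0 (border '')
j=29 s[j]='h': π[29]=0 (border '')
j=30 s[j]='e': π[30]=0 (border '')

[0, 0, 0, 0, 0, 0, 0, 1, 0, 0, 0, 0, 0, 0, 0, 1, 0, 0, 0, 0, 1, 2, 0, 0, 0, 0, 0, 0, 0, 0, 0]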